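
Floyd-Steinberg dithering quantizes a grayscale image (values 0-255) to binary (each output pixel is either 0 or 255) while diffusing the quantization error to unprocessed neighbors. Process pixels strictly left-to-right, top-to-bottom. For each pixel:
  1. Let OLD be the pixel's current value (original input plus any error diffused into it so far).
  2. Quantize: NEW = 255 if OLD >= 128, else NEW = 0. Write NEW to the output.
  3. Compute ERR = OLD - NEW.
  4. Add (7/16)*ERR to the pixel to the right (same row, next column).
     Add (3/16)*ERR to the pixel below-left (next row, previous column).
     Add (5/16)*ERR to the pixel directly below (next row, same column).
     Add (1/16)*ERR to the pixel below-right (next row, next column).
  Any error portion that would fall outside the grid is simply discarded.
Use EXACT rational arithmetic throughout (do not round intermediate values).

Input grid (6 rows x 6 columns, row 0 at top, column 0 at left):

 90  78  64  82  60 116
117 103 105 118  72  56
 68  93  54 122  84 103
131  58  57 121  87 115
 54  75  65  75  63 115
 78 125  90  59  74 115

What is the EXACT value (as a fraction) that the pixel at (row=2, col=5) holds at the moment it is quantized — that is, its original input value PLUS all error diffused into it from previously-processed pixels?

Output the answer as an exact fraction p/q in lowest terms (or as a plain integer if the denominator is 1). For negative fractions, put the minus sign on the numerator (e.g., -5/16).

Answer: 4322247777481/34359738368

Derivation:
(0,0): OLD=90 → NEW=0, ERR=90
(0,1): OLD=939/8 → NEW=0, ERR=939/8
(0,2): OLD=14765/128 → NEW=0, ERR=14765/128
(0,3): OLD=271291/2048 → NEW=255, ERR=-250949/2048
(0,4): OLD=209437/32768 → NEW=0, ERR=209437/32768
(0,5): OLD=62283467/524288 → NEW=0, ERR=62283467/524288
(1,0): OLD=21393/128 → NEW=255, ERR=-11247/128
(1,1): OLD=131575/1024 → NEW=255, ERR=-129545/1024
(1,2): OLD=2295747/32768 → NEW=0, ERR=2295747/32768
(1,3): OLD=15567111/131072 → NEW=0, ERR=15567111/131072
(1,4): OLD=1179221301/8388608 → NEW=255, ERR=-959873739/8388608
(1,5): OLD=5833369827/134217728 → NEW=0, ERR=5833369827/134217728
(2,0): OLD=275597/16384 → NEW=0, ERR=275597/16384
(2,1): OLD=35897951/524288 → NEW=0, ERR=35897951/524288
(2,2): OLD=1008408541/8388608 → NEW=0, ERR=1008408541/8388608
(2,3): OLD=13061494069/67108864 → NEW=255, ERR=-4051266251/67108864
(2,4): OLD=80321830943/2147483648 → NEW=0, ERR=80321830943/2147483648
(2,5): OLD=4322247777481/34359738368 → NEW=0, ERR=4322247777481/34359738368
Target (2,5): original=103, with diffused error = 4322247777481/34359738368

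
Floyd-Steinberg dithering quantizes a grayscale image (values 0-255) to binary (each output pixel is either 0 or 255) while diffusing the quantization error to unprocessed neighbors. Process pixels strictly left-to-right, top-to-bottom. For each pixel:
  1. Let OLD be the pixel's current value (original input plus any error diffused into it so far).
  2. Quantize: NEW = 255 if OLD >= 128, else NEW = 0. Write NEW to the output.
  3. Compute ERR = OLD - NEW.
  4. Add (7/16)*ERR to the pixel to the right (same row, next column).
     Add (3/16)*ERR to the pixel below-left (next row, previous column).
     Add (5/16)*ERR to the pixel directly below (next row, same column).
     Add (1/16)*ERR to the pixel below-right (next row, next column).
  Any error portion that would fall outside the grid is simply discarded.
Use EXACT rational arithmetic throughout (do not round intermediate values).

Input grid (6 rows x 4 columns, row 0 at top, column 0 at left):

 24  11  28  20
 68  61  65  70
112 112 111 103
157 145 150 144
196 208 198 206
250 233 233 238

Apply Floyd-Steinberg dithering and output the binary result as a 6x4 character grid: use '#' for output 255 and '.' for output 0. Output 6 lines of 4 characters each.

(0,0): OLD=24 → NEW=0, ERR=24
(0,1): OLD=43/2 → NEW=0, ERR=43/2
(0,2): OLD=1197/32 → NEW=0, ERR=1197/32
(0,3): OLD=18619/512 → NEW=0, ERR=18619/512
(1,0): OLD=2545/32 → NEW=0, ERR=2545/32
(1,1): OLD=28423/256 → NEW=0, ERR=28423/256
(1,2): OLD=1093027/8192 → NEW=255, ERR=-995933/8192
(1,3): OLD=3999461/131072 → NEW=0, ERR=3999461/131072
(2,0): OLD=645821/4096 → NEW=255, ERR=-398659/4096
(2,1): OLD=11310239/131072 → NEW=0, ERR=11310239/131072
(2,2): OLD=32353983/262144 → NEW=0, ERR=32353983/262144
(2,3): OLD=666615947/4194304 → NEW=255, ERR=-402931573/4194304
(3,0): OLD=299398141/2097152 → NEW=255, ERR=-235375619/2097152
(3,1): OLD=4694964611/33554432 → NEW=255, ERR=-3861415549/33554432
(3,2): OLD=67432340509/536870912 → NEW=0, ERR=67432340509/536870912
(3,3): OLD=1517361715275/8589934592 → NEW=255, ERR=-673071605685/8589934592
(4,0): OLD=74812402585/536870912 → NEW=255, ERR=-62089679975/536870912
(4,1): OLD=592603127227/4294967296 → NEW=255, ERR=-502613533253/4294967296
(4,2): OLD=22563173365035/137438953472 → NEW=255, ERR=-12483759770325/137438953472
(4,3): OLD=329029422966941/2199023255552 → NEW=255, ERR=-231721507198819/2199023255552
(5,0): OLD=13188441385241/68719476736 → NEW=255, ERR=-4335025182439/68719476736
(5,1): OLD=317917663284415/2199023255552 → NEW=255, ERR=-242833266881345/2199023255552
(5,2): OLD=35522831220941/274877906944 → NEW=255, ERR=-34571035049779/274877906944
(5,3): OLD=5079554902035097/35184372088832 → NEW=255, ERR=-3892459980617063/35184372088832
Row 0: ....
Row 1: ..#.
Row 2: #..#
Row 3: ##.#
Row 4: ####
Row 5: ####

Answer: ....
..#.
#..#
##.#
####
####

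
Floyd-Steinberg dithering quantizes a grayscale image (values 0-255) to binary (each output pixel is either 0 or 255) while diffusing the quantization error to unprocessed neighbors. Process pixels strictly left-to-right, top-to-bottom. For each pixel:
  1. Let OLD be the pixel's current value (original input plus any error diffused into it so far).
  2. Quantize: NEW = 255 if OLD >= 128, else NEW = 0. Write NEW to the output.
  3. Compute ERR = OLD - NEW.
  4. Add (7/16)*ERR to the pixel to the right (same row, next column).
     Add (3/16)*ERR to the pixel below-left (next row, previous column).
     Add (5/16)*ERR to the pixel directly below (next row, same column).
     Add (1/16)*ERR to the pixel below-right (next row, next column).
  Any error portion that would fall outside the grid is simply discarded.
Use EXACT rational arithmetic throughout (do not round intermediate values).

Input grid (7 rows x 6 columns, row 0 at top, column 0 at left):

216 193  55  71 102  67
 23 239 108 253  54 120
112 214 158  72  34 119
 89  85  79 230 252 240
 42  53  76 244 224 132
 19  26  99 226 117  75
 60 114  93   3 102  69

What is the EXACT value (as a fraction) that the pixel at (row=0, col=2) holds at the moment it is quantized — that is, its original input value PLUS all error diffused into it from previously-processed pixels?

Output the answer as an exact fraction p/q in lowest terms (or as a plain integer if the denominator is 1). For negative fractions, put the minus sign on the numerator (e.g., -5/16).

Answer: 5225/256

Derivation:
(0,0): OLD=216 → NEW=255, ERR=-39
(0,1): OLD=2815/16 → NEW=255, ERR=-1265/16
(0,2): OLD=5225/256 → NEW=0, ERR=5225/256
Target (0,2): original=55, with diffused error = 5225/256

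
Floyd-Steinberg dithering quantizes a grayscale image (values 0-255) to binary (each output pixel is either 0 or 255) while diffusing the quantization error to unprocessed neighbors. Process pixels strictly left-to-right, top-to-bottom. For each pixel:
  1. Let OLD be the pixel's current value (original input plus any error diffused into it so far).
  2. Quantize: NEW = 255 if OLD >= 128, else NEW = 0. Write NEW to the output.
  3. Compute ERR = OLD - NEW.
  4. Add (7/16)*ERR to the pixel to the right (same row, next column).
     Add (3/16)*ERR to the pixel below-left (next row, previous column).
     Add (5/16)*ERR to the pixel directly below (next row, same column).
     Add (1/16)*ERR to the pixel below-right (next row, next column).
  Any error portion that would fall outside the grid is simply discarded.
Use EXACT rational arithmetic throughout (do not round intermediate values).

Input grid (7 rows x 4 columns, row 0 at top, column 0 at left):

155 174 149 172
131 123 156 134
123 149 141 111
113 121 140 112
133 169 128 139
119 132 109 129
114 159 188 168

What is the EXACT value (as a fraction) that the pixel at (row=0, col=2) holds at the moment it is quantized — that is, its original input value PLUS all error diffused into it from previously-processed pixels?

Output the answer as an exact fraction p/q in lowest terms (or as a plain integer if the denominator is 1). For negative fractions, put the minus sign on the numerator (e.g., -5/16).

(0,0): OLD=155 → NEW=255, ERR=-100
(0,1): OLD=521/4 → NEW=255, ERR=-499/4
(0,2): OLD=6043/64 → NEW=0, ERR=6043/64
Target (0,2): original=149, with diffused error = 6043/64

Answer: 6043/64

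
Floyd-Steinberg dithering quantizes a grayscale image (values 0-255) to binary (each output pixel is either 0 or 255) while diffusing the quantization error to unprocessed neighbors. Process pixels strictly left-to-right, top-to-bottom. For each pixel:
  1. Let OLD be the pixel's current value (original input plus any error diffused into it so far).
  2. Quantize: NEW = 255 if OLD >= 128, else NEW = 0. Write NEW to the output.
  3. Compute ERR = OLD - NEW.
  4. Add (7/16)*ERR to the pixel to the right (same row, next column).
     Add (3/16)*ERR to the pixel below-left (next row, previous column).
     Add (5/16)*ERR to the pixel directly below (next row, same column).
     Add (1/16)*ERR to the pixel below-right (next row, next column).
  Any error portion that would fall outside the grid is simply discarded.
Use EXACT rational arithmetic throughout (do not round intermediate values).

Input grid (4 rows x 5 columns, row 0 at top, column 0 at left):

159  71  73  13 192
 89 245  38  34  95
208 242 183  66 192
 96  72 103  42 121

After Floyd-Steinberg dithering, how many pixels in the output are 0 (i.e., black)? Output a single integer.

(0,0): OLD=159 → NEW=255, ERR=-96
(0,1): OLD=29 → NEW=0, ERR=29
(0,2): OLD=1371/16 → NEW=0, ERR=1371/16
(0,3): OLD=12925/256 → NEW=0, ERR=12925/256
(0,4): OLD=876907/4096 → NEW=255, ERR=-167573/4096
(1,0): OLD=1031/16 → NEW=0, ERR=1031/16
(1,1): OLD=37417/128 → NEW=255, ERR=4777/128
(1,2): OLD=378405/4096 → NEW=0, ERR=378405/4096
(1,3): OLD=1439829/16384 → NEW=0, ERR=1439829/16384
(1,4): OLD=32458223/262144 → NEW=0, ERR=32458223/262144
(2,0): OLD=481555/2048 → NEW=255, ERR=-40685/2048
(2,1): OLD=17453593/65536 → NEW=255, ERR=741913/65536
(2,2): OLD=247078971/1048576 → NEW=255, ERR=-20307909/1048576
(2,3): OLD=1912256529/16777216 → NEW=0, ERR=1912256529/16777216
(2,4): OLD=76786419511/268435456 → NEW=255, ERR=8335378231/268435456
(3,0): OLD=96379435/1048576 → NEW=0, ERR=96379435/1048576
(3,1): OLD=930107095/8388608 → NEW=0, ERR=930107095/8388608
(3,2): OLD=44972417893/268435456 → NEW=255, ERR=-23478623387/268435456
(3,3): OLD=23603261879/536870912 → NEW=0, ERR=23603261879/536870912
(3,4): OLD=1349150910023/8589934592 → NEW=255, ERR=-841282410937/8589934592
Output grid:
  Row 0: #...#  (3 black, running=3)
  Row 1: .#...  (4 black, running=7)
  Row 2: ###.#  (1 black, running=8)
  Row 3: ..#.#  (3 black, running=11)

Answer: 11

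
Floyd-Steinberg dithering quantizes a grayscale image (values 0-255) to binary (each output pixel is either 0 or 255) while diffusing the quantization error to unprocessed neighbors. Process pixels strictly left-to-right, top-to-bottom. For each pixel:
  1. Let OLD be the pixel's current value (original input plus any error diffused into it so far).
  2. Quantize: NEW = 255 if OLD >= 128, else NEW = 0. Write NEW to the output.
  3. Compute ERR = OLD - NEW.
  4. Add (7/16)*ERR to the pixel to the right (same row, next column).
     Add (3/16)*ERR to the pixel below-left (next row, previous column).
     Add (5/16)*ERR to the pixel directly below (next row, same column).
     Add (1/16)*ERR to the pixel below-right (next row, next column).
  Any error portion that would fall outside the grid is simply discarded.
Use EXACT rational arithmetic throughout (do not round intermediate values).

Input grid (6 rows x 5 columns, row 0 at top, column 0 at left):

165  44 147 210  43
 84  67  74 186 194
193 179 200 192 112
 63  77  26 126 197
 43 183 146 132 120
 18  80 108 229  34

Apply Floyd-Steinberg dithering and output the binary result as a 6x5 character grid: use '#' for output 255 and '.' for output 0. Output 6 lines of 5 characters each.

Answer: #.##.
...##
###..
...##
.##.#
...#.

Derivation:
(0,0): OLD=165 → NEW=255, ERR=-90
(0,1): OLD=37/8 → NEW=0, ERR=37/8
(0,2): OLD=19075/128 → NEW=255, ERR=-13565/128
(0,3): OLD=335125/2048 → NEW=255, ERR=-187115/2048
(0,4): OLD=99219/32768 → NEW=0, ERR=99219/32768
(1,0): OLD=7263/128 → NEW=0, ERR=7263/128
(1,1): OLD=69401/1024 → NEW=0, ERR=69401/1024
(1,2): OLD=1759373/32768 → NEW=0, ERR=1759373/32768
(1,3): OLD=22922249/131072 → NEW=255, ERR=-10501111/131072
(1,4): OLD=323348731/2097152 → NEW=255, ERR=-211425029/2097152
(2,0): OLD=3660835/16384 → NEW=255, ERR=-517085/16384
(2,1): OLD=104849969/524288 → NEW=255, ERR=-28843471/524288
(2,2): OLD=1526087123/8388608 → NEW=255, ERR=-613007917/8388608
(2,3): OLD=16031691977/134217728 → NEW=0, ERR=16031691977/134217728
(2,4): OLD=274330865471/2147483648 → NEW=0, ERR=274330865471/2147483648
(3,0): OLD=359218291/8388608 → NEW=0, ERR=359218291/8388608
(3,1): OLD=4219022071/67108864 → NEW=0, ERR=4219022071/67108864
(3,2): OLD=106571397837/2147483648 → NEW=0, ERR=106571397837/2147483648
(3,3): OLD=877990593381/4294967296 → NEW=255, ERR=-217226067099/4294967296
(3,4): OLD=15273477245273/68719476736 → NEW=255, ERR=-2249989322407/68719476736
(4,0): OLD=73196696285/1073741824 → NEW=0, ERR=73196696285/1073741824
(4,1): OLD=8399303476701/34359738368 → NEW=255, ERR=-362429807139/34359738368
(4,2): OLD=83199765694611/549755813888 → NEW=255, ERR=-56987966846829/549755813888
(4,3): OLD=596426362168797/8796093022208 → NEW=0, ERR=596426362168797/8796093022208
(4,4): OLD=19178610986061707/140737488355328 → NEW=255, ERR=-16709448544546933/140737488355328
(5,0): OLD=20519786634167/549755813888 → NEW=0, ERR=20519786634167/549755813888
(5,1): OLD=342422185801061/4398046511104 → NEW=0, ERR=342422185801061/4398046511104
(5,2): OLD=17131019051722765/140737488355328 → NEW=0, ERR=17131019051722765/140737488355328
(5,3): OLD=154644033630763971/562949953421312 → NEW=255, ERR=11091795508329411/562949953421312
(5,4): OLD=87869659507363953/9007199254740992 → NEW=0, ERR=87869659507363953/9007199254740992
Row 0: #.##.
Row 1: ...##
Row 2: ###..
Row 3: ...##
Row 4: .##.#
Row 5: ...#.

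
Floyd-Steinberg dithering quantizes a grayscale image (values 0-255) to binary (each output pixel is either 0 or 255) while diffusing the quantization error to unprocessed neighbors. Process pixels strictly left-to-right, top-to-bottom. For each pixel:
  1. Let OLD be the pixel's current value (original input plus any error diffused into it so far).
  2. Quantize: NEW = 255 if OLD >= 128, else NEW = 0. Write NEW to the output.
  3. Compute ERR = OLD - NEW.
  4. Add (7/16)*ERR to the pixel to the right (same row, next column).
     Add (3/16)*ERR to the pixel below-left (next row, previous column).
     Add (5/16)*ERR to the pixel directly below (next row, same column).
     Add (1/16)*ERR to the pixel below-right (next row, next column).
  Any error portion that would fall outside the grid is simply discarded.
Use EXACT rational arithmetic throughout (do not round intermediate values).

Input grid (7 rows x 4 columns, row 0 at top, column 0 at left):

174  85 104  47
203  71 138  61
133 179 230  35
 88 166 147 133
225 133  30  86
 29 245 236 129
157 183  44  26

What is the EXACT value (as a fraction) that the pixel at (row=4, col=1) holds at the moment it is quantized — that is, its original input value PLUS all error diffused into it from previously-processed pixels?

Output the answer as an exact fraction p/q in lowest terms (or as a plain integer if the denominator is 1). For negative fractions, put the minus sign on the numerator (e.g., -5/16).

Answer: 3832482919705/34359738368

Derivation:
(0,0): OLD=174 → NEW=255, ERR=-81
(0,1): OLD=793/16 → NEW=0, ERR=793/16
(0,2): OLD=32175/256 → NEW=0, ERR=32175/256
(0,3): OLD=417737/4096 → NEW=0, ERR=417737/4096
(1,0): OLD=47867/256 → NEW=255, ERR=-17413/256
(1,1): OLD=154077/2048 → NEW=0, ERR=154077/2048
(1,2): OLD=15231265/65536 → NEW=255, ERR=-1480415/65536
(1,3): OLD=95255991/1048576 → NEW=0, ERR=95255991/1048576
(2,0): OLD=4123855/32768 → NEW=0, ERR=4123855/32768
(2,1): OLD=261182421/1048576 → NEW=255, ERR=-6204459/1048576
(2,2): OLD=507693833/2097152 → NEW=255, ERR=-27079927/2097152
(2,3): OLD=1890032261/33554432 → NEW=0, ERR=1890032261/33554432
(3,0): OLD=2117598431/16777216 → NEW=0, ERR=2117598431/16777216
(3,1): OLD=60348613505/268435456 → NEW=255, ERR=-8102427775/268435456
(3,2): OLD=601084477567/4294967296 → NEW=255, ERR=-494132182913/4294967296
(3,3): OLD=6834926082041/68719476736 → NEW=0, ERR=6834926082041/68719476736
(4,0): OLD=1111468232755/4294967296 → NEW=255, ERR=16251572275/4294967296
(4,1): OLD=3832482919705/34359738368 → NEW=0, ERR=3832482919705/34359738368
Target (4,1): original=133, with diffused error = 3832482919705/34359738368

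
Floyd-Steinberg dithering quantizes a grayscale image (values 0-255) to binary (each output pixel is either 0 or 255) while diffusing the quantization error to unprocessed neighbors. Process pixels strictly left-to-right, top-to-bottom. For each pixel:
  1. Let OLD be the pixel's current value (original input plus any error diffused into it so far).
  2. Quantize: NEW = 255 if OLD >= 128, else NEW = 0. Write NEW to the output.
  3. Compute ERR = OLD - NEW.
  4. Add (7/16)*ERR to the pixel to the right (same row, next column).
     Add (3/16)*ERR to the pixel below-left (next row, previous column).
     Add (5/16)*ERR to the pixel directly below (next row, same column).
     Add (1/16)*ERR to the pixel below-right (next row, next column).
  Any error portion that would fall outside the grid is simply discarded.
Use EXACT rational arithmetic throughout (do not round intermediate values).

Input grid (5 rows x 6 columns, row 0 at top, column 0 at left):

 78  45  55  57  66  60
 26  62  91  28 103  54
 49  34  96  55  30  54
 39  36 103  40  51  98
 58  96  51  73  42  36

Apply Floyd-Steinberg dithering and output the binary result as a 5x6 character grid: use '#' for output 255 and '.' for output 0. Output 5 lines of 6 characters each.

Answer: ......
.#..#.
..#...
....#.
.#....

Derivation:
(0,0): OLD=78 → NEW=0, ERR=78
(0,1): OLD=633/8 → NEW=0, ERR=633/8
(0,2): OLD=11471/128 → NEW=0, ERR=11471/128
(0,3): OLD=197033/2048 → NEW=0, ERR=197033/2048
(0,4): OLD=3541919/32768 → NEW=0, ERR=3541919/32768
(0,5): OLD=56250713/524288 → NEW=0, ERR=56250713/524288
(1,0): OLD=8347/128 → NEW=0, ERR=8347/128
(1,1): OLD=140221/1024 → NEW=255, ERR=-120899/1024
(1,2): OLD=2960129/32768 → NEW=0, ERR=2960129/32768
(1,3): OLD=16181485/131072 → NEW=0, ERR=16181485/131072
(1,4): OLD=1819654311/8388608 → NEW=255, ERR=-319440729/8388608
(1,5): OLD=10418460513/134217728 → NEW=0, ERR=10418460513/134217728
(2,0): OLD=773999/16384 → NEW=0, ERR=773999/16384
(2,1): OLD=20335157/524288 → NEW=0, ERR=20335157/524288
(2,2): OLD=1316740319/8388608 → NEW=255, ERR=-822354721/8388608
(2,3): OLD=3301519015/67108864 → NEW=0, ERR=3301519015/67108864
(2,4): OLD=132915739509/2147483648 → NEW=0, ERR=132915739509/2147483648
(2,5): OLD=3537536062851/34359738368 → NEW=0, ERR=3537536062851/34359738368
(3,0): OLD=512001023/8388608 → NEW=0, ERR=512001023/8388608
(3,1): OLD=3985940627/67108864 → NEW=0, ERR=3985940627/67108864
(3,2): OLD=59055130281/536870912 → NEW=0, ERR=59055130281/536870912
(3,3): OLD=3744400634939/34359738368 → NEW=0, ERR=3744400634939/34359738368
(3,4): OLD=38592298018907/274877906944 → NEW=255, ERR=-31501568251813/274877906944
(3,5): OLD=369012237496693/4398046511104 → NEW=0, ERR=369012237496693/4398046511104
(4,0): OLD=94714888593/1073741824 → NEW=0, ERR=94714888593/1073741824
(4,1): OLD=3051013824605/17179869184 → NEW=255, ERR=-1329852817315/17179869184
(4,2): OLD=41591252261639/549755813888 → NEW=0, ERR=41591252261639/549755813888
(4,3): OLD=1104268651144643/8796093022208 → NEW=0, ERR=1104268651144643/8796093022208
(4,4): OLD=11773244136170739/140737488355328 → NEW=0, ERR=11773244136170739/140737488355328
(4,5): OLD=206390657300406725/2251799813685248 → NEW=0, ERR=206390657300406725/2251799813685248
Row 0: ......
Row 1: .#..#.
Row 2: ..#...
Row 3: ....#.
Row 4: .#....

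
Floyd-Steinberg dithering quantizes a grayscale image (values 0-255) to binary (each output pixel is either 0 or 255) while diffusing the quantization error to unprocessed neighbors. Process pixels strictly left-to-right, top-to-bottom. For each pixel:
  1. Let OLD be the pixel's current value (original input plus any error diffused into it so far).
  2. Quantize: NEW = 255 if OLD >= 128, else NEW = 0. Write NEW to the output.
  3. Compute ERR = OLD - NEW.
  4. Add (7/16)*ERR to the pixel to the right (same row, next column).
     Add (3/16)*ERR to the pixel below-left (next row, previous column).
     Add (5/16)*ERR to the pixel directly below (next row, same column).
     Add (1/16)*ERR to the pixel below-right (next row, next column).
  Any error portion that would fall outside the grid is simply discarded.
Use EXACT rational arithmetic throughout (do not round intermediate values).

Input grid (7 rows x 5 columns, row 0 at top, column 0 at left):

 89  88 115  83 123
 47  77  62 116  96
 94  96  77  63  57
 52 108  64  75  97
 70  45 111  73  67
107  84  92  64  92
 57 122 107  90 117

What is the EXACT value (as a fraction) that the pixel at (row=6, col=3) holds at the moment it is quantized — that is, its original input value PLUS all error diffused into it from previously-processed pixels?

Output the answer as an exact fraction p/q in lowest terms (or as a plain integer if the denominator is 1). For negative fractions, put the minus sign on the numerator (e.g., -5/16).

Answer: 227932857639705759603/1152921504606846976

Derivation:
(0,0): OLD=89 → NEW=0, ERR=89
(0,1): OLD=2031/16 → NEW=0, ERR=2031/16
(0,2): OLD=43657/256 → NEW=255, ERR=-21623/256
(0,3): OLD=188607/4096 → NEW=0, ERR=188607/4096
(0,4): OLD=9381177/65536 → NEW=255, ERR=-7330503/65536
(1,0): OLD=25245/256 → NEW=0, ERR=25245/256
(1,1): OLD=306251/2048 → NEW=255, ERR=-215989/2048
(1,2): OLD=395303/65536 → NEW=0, ERR=395303/65536
(1,3): OLD=27990875/262144 → NEW=0, ERR=27990875/262144
(1,4): OLD=464050097/4194304 → NEW=0, ERR=464050097/4194304
(2,0): OLD=3442025/32768 → NEW=0, ERR=3442025/32768
(2,1): OLD=121942035/1048576 → NEW=0, ERR=121942035/1048576
(2,2): OLD=2402368249/16777216 → NEW=255, ERR=-1875821831/16777216
(2,3): OLD=18407559643/268435456 → NEW=0, ERR=18407559643/268435456
(2,4): OLD=550824740413/4294967296 → NEW=255, ERR=-544391920067/4294967296
(3,0): OLD=1788965337/16777216 → NEW=0, ERR=1788965337/16777216
(3,1): OLD=23702000357/134217728 → NEW=255, ERR=-10523520283/134217728
(3,2): OLD=63922716391/4294967296 → NEW=0, ERR=63922716391/4294967296
(3,3): OLD=620079799055/8589934592 → NEW=0, ERR=620079799055/8589934592
(3,4): OLD=12817259788075/137438953472 → NEW=0, ERR=12817259788075/137438953472
(4,0): OLD=190311907991/2147483648 → NEW=0, ERR=190311907991/2147483648
(4,1): OLD=4722723195159/68719476736 → NEW=0, ERR=4722723195159/68719476736
(4,2): OLD=169712543152953/1099511627776 → NEW=255, ERR=-110662921929927/1099511627776
(4,3): OLD=1230418649437975/17592186044416 → NEW=0, ERR=1230418649437975/17592186044416
(4,4): OLD=36944723678512417/281474976710656 → NEW=255, ERR=-34831395382704863/281474976710656
(5,0): OLD=162265819036069/1099511627776 → NEW=255, ERR=-118109646046811/1099511627776
(5,1): OLD=397122446058799/8796093022208 → NEW=0, ERR=397122446058799/8796093022208
(5,2): OLD=27502651434084007/281474976710656 → NEW=0, ERR=27502651434084007/281474976710656
(5,3): OLD=111589633495790473/1125899906842624 → NEW=0, ERR=111589633495790473/1125899906842624
(5,4): OLD=1820570983252808979/18014398509481984 → NEW=0, ERR=1820570983252808979/18014398509481984
(6,0): OLD=4489018332557653/140737488355328 → NEW=0, ERR=4489018332557653/140737488355328
(6,1): OLD=728096887478683899/4503599627370496 → NEW=255, ERR=-420321017500792581/4503599627370496
(6,2): OLD=8510529848611052409/72057594037927936 → NEW=0, ERR=8510529848611052409/72057594037927936
(6,3): OLD=227932857639705759603/1152921504606846976 → NEW=255, ERR=-66062126035040219277/1152921504606846976
Target (6,3): original=90, with diffused error = 227932857639705759603/1152921504606846976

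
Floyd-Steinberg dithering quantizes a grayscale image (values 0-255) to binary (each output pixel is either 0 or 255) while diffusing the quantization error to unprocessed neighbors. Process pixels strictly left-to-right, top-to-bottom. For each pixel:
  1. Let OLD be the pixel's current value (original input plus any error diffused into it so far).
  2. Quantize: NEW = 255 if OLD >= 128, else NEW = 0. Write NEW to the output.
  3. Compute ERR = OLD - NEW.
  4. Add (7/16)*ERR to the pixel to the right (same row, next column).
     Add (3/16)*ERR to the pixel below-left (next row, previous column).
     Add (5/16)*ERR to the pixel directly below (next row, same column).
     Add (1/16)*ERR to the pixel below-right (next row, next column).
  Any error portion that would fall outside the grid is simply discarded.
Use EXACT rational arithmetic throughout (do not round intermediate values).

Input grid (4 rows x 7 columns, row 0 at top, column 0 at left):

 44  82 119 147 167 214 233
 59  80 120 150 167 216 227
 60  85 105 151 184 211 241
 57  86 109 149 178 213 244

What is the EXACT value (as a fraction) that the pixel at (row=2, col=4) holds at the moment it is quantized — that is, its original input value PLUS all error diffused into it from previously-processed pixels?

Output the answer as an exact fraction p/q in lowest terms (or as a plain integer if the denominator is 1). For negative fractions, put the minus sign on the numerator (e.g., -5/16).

(0,0): OLD=44 → NEW=0, ERR=44
(0,1): OLD=405/4 → NEW=0, ERR=405/4
(0,2): OLD=10451/64 → NEW=255, ERR=-5869/64
(0,3): OLD=109445/1024 → NEW=0, ERR=109445/1024
(0,4): OLD=3502243/16384 → NEW=255, ERR=-675677/16384
(0,5): OLD=51369077/262144 → NEW=255, ERR=-15477643/262144
(0,6): OLD=868929331/4194304 → NEW=255, ERR=-200618189/4194304
(1,0): OLD=5871/64 → NEW=0, ERR=5871/64
(1,1): OLD=70313/512 → NEW=255, ERR=-60247/512
(1,2): OLD=1085117/16384 → NEW=0, ERR=1085117/16384
(1,3): OLD=13035881/65536 → NEW=255, ERR=-3675799/65536
(1,4): OLD=525057227/4194304 → NEW=0, ERR=525057227/4194304
(1,5): OLD=8078937947/33554432 → NEW=255, ERR=-477442213/33554432
(1,6): OLD=108521735669/536870912 → NEW=255, ERR=-28380346891/536870912
(2,0): OLD=545619/8192 → NEW=0, ERR=545619/8192
(2,1): OLD=25039713/262144 → NEW=0, ERR=25039713/262144
(2,2): OLD=627533219/4194304 → NEW=255, ERR=-442014301/4194304
(2,3): OLD=3858022155/33554432 → NEW=0, ERR=3858022155/33554432
(2,4): OLD=71739178123/268435456 → NEW=255, ERR=3288136843/268435456
Target (2,4): original=184, with diffused error = 71739178123/268435456

Answer: 71739178123/268435456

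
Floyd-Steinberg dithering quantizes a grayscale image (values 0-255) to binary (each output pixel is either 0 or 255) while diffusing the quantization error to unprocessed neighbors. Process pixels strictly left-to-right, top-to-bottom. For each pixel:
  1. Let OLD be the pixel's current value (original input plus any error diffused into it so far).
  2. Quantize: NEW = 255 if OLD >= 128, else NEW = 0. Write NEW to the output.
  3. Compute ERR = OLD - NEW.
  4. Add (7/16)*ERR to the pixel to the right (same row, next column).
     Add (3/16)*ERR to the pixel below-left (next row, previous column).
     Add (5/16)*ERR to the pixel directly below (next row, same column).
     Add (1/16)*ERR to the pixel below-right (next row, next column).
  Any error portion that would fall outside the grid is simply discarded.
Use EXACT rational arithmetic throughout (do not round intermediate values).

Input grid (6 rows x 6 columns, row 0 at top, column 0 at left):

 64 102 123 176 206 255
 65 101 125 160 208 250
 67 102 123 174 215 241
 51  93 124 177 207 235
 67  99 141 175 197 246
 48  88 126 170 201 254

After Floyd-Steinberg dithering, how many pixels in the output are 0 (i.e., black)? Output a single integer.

Answer: 15

Derivation:
(0,0): OLD=64 → NEW=0, ERR=64
(0,1): OLD=130 → NEW=255, ERR=-125
(0,2): OLD=1093/16 → NEW=0, ERR=1093/16
(0,3): OLD=52707/256 → NEW=255, ERR=-12573/256
(0,4): OLD=755765/4096 → NEW=255, ERR=-288715/4096
(0,5): OLD=14690675/65536 → NEW=255, ERR=-2021005/65536
(1,0): OLD=985/16 → NEW=0, ERR=985/16
(1,1): OLD=13527/128 → NEW=0, ERR=13527/128
(1,2): OLD=719099/4096 → NEW=255, ERR=-325381/4096
(1,3): OLD=1653979/16384 → NEW=0, ERR=1653979/16384
(1,4): OLD=232036317/1048576 → NEW=255, ERR=-35350563/1048576
(1,5): OLD=3711258619/16777216 → NEW=255, ERR=-566931461/16777216
(2,0): OLD=217197/2048 → NEW=0, ERR=217197/2048
(2,1): OLD=11165767/65536 → NEW=255, ERR=-5545913/65536
(2,2): OLD=90896549/1048576 → NEW=0, ERR=90896549/1048576
(2,3): OLD=1947717741/8388608 → NEW=255, ERR=-191377299/8388608
(2,4): OLD=52199175927/268435456 → NEW=255, ERR=-16251865353/268435456
(2,5): OLD=866919799857/4294967296 → NEW=255, ERR=-228296860623/4294967296
(3,0): OLD=71591157/1048576 → NEW=0, ERR=71591157/1048576
(3,1): OLD=1000820329/8388608 → NEW=0, ERR=1000820329/8388608
(3,2): OLD=13000296887/67108864 → NEW=255, ERR=-4112463433/67108864
(3,3): OLD=588953787913/4294967296 → NEW=255, ERR=-506262872567/4294967296
(3,4): OLD=4299033294593/34359738368 → NEW=0, ERR=4299033294593/34359738368
(3,5): OLD=148073736135727/549755813888 → NEW=255, ERR=7886003594287/549755813888
(4,0): OLD=14858695043/134217728 → NEW=0, ERR=14858695043/134217728
(4,1): OLD=381166260271/2147483648 → NEW=255, ERR=-166442069969/2147483648
(4,2): OLD=5036900332397/68719476736 → NEW=0, ERR=5036900332397/68719476736
(4,3): OLD=208754844594385/1099511627776 → NEW=255, ERR=-71620620488495/1099511627776
(4,4): OLD=3569874360653937/17592186044416 → NEW=255, ERR=-916133080672143/17592186044416
(4,5): OLD=66292778328033911/281474976710656 → NEW=255, ERR=-5483340733183369/281474976710656
(5,0): OLD=2338636835197/34359738368 → NEW=0, ERR=2338636835197/34359738368
(5,1): OLD=125585560601213/1099511627776 → NEW=0, ERR=125585560601213/1099511627776
(5,2): OLD=1599293095553527/8796093022208 → NEW=255, ERR=-643710625109513/8796093022208
(5,3): OLD=31650194893275941/281474976710656 → NEW=0, ERR=31650194893275941/281474976710656
(5,4): OLD=127337417732003127/562949953421312 → NEW=255, ERR=-16214820390431433/562949953421312
(5,5): OLD=2090175202057849671/9007199254740992 → NEW=255, ERR=-206660607901103289/9007199254740992
Output grid:
  Row 0: .#.###  (2 black, running=2)
  Row 1: ..#.##  (3 black, running=5)
  Row 2: .#.###  (2 black, running=7)
  Row 3: ..##.#  (3 black, running=10)
  Row 4: .#.###  (2 black, running=12)
  Row 5: ..#.##  (3 black, running=15)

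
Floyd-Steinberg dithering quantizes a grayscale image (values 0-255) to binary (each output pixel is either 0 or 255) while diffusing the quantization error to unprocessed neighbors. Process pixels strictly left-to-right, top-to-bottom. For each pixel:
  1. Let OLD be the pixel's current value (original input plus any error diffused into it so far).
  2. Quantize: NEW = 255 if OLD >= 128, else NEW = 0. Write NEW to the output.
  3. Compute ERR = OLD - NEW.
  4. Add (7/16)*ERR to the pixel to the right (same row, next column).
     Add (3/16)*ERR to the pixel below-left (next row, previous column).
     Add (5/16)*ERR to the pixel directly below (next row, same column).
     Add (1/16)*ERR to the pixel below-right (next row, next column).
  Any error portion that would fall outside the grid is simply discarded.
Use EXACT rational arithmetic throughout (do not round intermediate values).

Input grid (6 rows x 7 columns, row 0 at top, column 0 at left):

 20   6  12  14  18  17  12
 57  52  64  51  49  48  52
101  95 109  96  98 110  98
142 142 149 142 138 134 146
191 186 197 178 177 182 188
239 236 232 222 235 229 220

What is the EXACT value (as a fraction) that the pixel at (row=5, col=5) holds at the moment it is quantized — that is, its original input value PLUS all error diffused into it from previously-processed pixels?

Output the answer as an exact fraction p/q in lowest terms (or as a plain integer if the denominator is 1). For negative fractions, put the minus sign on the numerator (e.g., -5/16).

Answer: 9230659278596518583/36028797018963968

Derivation:
(0,0): OLD=20 → NEW=0, ERR=20
(0,1): OLD=59/4 → NEW=0, ERR=59/4
(0,2): OLD=1181/64 → NEW=0, ERR=1181/64
(0,3): OLD=22603/1024 → NEW=0, ERR=22603/1024
(0,4): OLD=453133/16384 → NEW=0, ERR=453133/16384
(0,5): OLD=7628379/262144 → NEW=0, ERR=7628379/262144
(0,6): OLD=103730301/4194304 → NEW=0, ERR=103730301/4194304
(1,0): OLD=4225/64 → NEW=0, ERR=4225/64
(1,1): OLD=46183/512 → NEW=0, ERR=46183/512
(1,2): OLD=1872531/16384 → NEW=0, ERR=1872531/16384
(1,3): OLD=7486759/65536 → NEW=0, ERR=7486759/65536
(1,4): OLD=480072293/4194304 → NEW=0, ERR=480072293/4194304
(1,5): OLD=3809597397/33554432 → NEW=0, ERR=3809597397/33554432
(1,6): OLD=59710113755/536870912 → NEW=0, ERR=59710113755/536870912
(2,0): OLD=1134941/8192 → NEW=255, ERR=-954019/8192
(2,1): OLD=25635887/262144 → NEW=0, ERR=25635887/262144
(2,2): OLD=899919629/4194304 → NEW=255, ERR=-169627891/4194304
(2,3): OLD=4785201701/33554432 → NEW=255, ERR=-3771178459/33554432
(2,4): OLD=30340002341/268435456 → NEW=0, ERR=30340002341/268435456
(2,5): OLD=1915000224423/8589934592 → NEW=255, ERR=-275433096537/8589934592
(2,6): OLD=17293051798529/137438953472 → NEW=0, ERR=17293051798529/137438953472
(3,0): OLD=519855789/4194304 → NEW=0, ERR=519855789/4194304
(3,1): OLD=7110989385/33554432 → NEW=255, ERR=-1445390775/33554432
(3,2): OLD=27529386491/268435456 → NEW=0, ERR=27529386491/268435456
(3,3): OLD=182976936277/1073741824 → NEW=255, ERR=-90827228843/1073741824
(3,4): OLD=16942930163373/137438953472 → NEW=0, ERR=16942930163373/137438953472
(3,5): OLD=229324108129399/1099511627776 → NEW=255, ERR=-51051356953481/1099511627776
(3,6): OLD=2867566299394793/17592186044416 → NEW=255, ERR=-1618441141931287/17592186044416
(4,0): OLD=119000403427/536870912 → NEW=255, ERR=-17901679133/536870912
(4,1): OLD=1588502678119/8589934592 → NEW=255, ERR=-601930642841/8589934592
(4,2): OLD=24716787642025/137438953472 → NEW=255, ERR=-10330145493335/137438953472
(4,3): OLD=162954765474451/1099511627776 → NEW=255, ERR=-117420699608429/1099511627776
(4,4): OLD=1361714042970937/8796093022208 → NEW=255, ERR=-881289677692103/8796093022208
(4,5): OLD=32119653352489353/281474976710656 → NEW=0, ERR=32119653352489353/281474976710656
(4,6): OLD=928969864678484623/4503599627370496 → NEW=255, ERR=-219448040300991857/4503599627370496
(5,0): OLD=29609983620645/137438953472 → NEW=255, ERR=-5436949514715/137438953472
(5,1): OLD=198591561970967/1099511627776 → NEW=255, ERR=-81783903111913/1099511627776
(5,2): OLD=1333192399839393/8796093022208 → NEW=255, ERR=-909811320823647/8796093022208
(5,3): OLD=8436608420065189/70368744177664 → NEW=0, ERR=8436608420065189/70368744177664
(5,4): OLD=1219863860720865607/4503599627370496 → NEW=255, ERR=71445955741389127/4503599627370496
(5,5): OLD=9230659278596518583/36028797018963968 → NEW=255, ERR=43316038760706743/36028797018963968
Target (5,5): original=229, with diffused error = 9230659278596518583/36028797018963968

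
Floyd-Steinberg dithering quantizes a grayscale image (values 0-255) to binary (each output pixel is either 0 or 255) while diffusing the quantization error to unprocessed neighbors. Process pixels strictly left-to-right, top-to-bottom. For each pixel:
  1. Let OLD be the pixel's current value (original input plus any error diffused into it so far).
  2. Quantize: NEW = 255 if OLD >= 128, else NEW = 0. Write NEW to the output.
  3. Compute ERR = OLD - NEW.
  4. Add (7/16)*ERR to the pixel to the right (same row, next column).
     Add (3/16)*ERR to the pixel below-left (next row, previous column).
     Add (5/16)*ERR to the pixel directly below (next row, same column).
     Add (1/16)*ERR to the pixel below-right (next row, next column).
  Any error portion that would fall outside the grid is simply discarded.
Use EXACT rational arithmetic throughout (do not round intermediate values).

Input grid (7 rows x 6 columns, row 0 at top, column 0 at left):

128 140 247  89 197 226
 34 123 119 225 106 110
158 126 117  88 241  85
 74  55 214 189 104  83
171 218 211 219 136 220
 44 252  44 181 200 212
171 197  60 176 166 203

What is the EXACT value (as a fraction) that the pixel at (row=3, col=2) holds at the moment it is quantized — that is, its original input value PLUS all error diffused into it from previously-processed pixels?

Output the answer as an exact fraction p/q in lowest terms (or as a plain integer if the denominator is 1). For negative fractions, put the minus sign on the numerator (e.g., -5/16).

Answer: 265537671447/1073741824

Derivation:
(0,0): OLD=128 → NEW=255, ERR=-127
(0,1): OLD=1351/16 → NEW=0, ERR=1351/16
(0,2): OLD=72689/256 → NEW=255, ERR=7409/256
(0,3): OLD=416407/4096 → NEW=0, ERR=416407/4096
(0,4): OLD=15825441/65536 → NEW=255, ERR=-886239/65536
(0,5): OLD=230774503/1048576 → NEW=255, ERR=-36612377/1048576
(1,0): OLD=2597/256 → NEW=0, ERR=2597/256
(1,1): OLD=309891/2048 → NEW=255, ERR=-212349/2048
(1,2): OLD=7013695/65536 → NEW=0, ERR=7013695/65536
(1,3): OLD=79394003/262144 → NEW=255, ERR=12547283/262144
(1,4): OLD=2055572761/16777216 → NEW=0, ERR=2055572761/16777216
(1,5): OLD=40761042143/268435456 → NEW=255, ERR=-27689999137/268435456
(2,0): OLD=4644177/32768 → NEW=255, ERR=-3711663/32768
(2,1): OLD=67887371/1048576 → NEW=0, ERR=67887371/1048576
(2,2): OLD=3041086177/16777216 → NEW=255, ERR=-1237103903/16777216
(2,3): OLD=13469973785/134217728 → NEW=0, ERR=13469973785/134217728
(2,4): OLD=1317890992587/4294967296 → NEW=255, ERR=222674332107/4294967296
(2,5): OLD=5710902543165/68719476736 → NEW=0, ERR=5710902543165/68719476736
(3,0): OLD=851310017/16777216 → NEW=0, ERR=851310017/16777216
(3,1): OLD=10271213357/134217728 → NEW=0, ERR=10271213357/134217728
(3,2): OLD=265537671447/1073741824 → NEW=255, ERR=-8266493673/1073741824
Target (3,2): original=214, with diffused error = 265537671447/1073741824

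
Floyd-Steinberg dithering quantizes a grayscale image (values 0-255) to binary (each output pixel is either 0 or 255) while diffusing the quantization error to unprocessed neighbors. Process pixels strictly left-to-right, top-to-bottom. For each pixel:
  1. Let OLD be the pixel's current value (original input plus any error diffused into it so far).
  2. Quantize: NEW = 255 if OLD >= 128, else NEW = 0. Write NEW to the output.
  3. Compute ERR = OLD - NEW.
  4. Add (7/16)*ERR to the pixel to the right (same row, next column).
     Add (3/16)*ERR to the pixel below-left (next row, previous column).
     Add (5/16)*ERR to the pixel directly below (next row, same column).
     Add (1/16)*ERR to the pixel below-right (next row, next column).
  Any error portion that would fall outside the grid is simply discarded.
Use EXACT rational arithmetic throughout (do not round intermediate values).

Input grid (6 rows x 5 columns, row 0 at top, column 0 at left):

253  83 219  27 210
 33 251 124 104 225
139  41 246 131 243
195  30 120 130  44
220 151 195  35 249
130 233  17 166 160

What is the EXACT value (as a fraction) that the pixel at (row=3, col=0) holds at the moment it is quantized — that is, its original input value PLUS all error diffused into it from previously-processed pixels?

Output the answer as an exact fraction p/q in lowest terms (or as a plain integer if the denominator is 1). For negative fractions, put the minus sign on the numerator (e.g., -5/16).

(0,0): OLD=253 → NEW=255, ERR=-2
(0,1): OLD=657/8 → NEW=0, ERR=657/8
(0,2): OLD=32631/128 → NEW=255, ERR=-9/128
(0,3): OLD=55233/2048 → NEW=0, ERR=55233/2048
(0,4): OLD=7267911/32768 → NEW=255, ERR=-1087929/32768
(1,0): OLD=6115/128 → NEW=0, ERR=6115/128
(1,1): OLD=304565/1024 → NEW=255, ERR=43445/1024
(1,2): OLD=5004633/32768 → NEW=255, ERR=-3351207/32768
(1,3): OLD=8055013/131072 → NEW=0, ERR=8055013/131072
(1,4): OLD=510020623/2097152 → NEW=255, ERR=-24753137/2097152
(2,0): OLD=2652311/16384 → NEW=255, ERR=-1525609/16384
(2,1): OLD=-1399699/524288 → NEW=0, ERR=-1399699/524288
(2,2): OLD=1904607111/8388608 → NEW=255, ERR=-234487929/8388608
(2,3): OLD=17363764389/134217728 → NEW=255, ERR=-16861756251/134217728
(2,4): OLD=404133562179/2147483648 → NEW=255, ERR=-143474768061/2147483648
(3,0): OLD=1387482023/8388608 → NEW=255, ERR=-751613017/8388608
Target (3,0): original=195, with diffused error = 1387482023/8388608

Answer: 1387482023/8388608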